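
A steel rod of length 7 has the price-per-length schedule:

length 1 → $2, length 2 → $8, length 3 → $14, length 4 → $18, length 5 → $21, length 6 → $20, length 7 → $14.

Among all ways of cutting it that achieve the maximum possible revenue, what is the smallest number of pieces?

2

Consider every possible first cut. r[k] is the best of p[i]+r[k−i] over all sellable i≤k.
r[1] = 2
r[2] = 8
r[3] = 14
r[4] = 18
r[5] = 22  (first piece 2, then r[3]=14)
r[6] = 28  (first piece 3, then r[3]=14)
r[7] = 32  (first piece 3, then r[4]=18)
Maximum revenue is $32.
Now minimize piece count subject to staying optimal: for each k, pieces[k] = 1 + min over i with p[i]+r[k−i]=r[k] of pieces[k−i].
pieces[4] = 1
pieces[5] = 2
pieces[6] = 2
pieces[7] = 2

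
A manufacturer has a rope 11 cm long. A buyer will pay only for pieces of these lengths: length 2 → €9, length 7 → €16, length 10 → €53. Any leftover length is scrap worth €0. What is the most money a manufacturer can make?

53

Consider every possible first cut. f[k] is the best of p[i]+f[k−i] over all sellable i≤k.
f[1] = 0
f[2] = 9
f[3] = 9
f[4] = 18  (first piece 2, then f[2]=9)
f[5] = 18
f[6] = 27  (first piece 2, then f[4]=18)
f[7] = max(9+18, 16+0) = 27
f[8] = max(9+27, 16+0) = 36
f[9] = max(9+27, 16+9) = 36
f[10] = max(9+36, 16+9, 53+0) = 53
f[11] = max(9+36, 16+18, 53+0) = 53
One optimal cutting: pieces 10 with 1 cm of scrap → €53.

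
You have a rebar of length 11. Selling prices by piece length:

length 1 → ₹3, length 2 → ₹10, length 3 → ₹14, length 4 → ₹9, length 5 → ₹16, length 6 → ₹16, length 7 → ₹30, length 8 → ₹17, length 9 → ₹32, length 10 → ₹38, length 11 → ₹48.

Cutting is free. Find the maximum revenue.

Let r[k] be the best obtainable value from length k. For each k, try every first piece i and keep the best of price[i] + r[k−i].
r[1] = 3
r[2] = 10
r[3] = 14
r[4] = 20  (first piece 2, then r[2]=10)
r[5] = 24  (first piece 2, then r[3]=14)
r[6] = 30  (first piece 2, then r[4]=20)
r[7] = 34  (first piece 2, then r[5]=24)
r[8] = 40  (first piece 2, then r[6]=30)
r[9] = 44  (first piece 2, then r[7]=34)
r[10] = 50  (first piece 2, then r[8]=40)
r[11] = 54  (first piece 2, then r[9]=44)
One optimal cutting: 3 + 2 + 2 + 2 + 2 → ₹14 + ₹10 + ₹10 + ₹10 + ₹10 = ₹54.

54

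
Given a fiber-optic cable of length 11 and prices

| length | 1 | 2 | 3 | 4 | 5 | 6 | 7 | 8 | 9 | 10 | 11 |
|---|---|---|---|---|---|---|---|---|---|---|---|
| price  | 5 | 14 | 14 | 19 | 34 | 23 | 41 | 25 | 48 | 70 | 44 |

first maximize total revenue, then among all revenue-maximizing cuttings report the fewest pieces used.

4

Let r[k] be the best obtainable value from length k. For each k, try every first piece i and keep the best of price[i] + r[k−i].
r[1] = 5
r[2] = 14
r[3] = 19  (first piece 1, then r[2]=14)
r[4] = 28  (first piece 2, then r[2]=14)
r[5] = 34
r[6] = 42  (first piece 2, then r[4]=28)
r[7] = 48  (first piece 2, then r[5]=34)
r[8] = 56  (first piece 2, then r[6]=42)
r[9] = 62  (first piece 2, then r[7]=48)
r[10] = 70  (first piece 2, then r[8]=56)
r[11] = 76  (first piece 2, then r[9]=62)
Maximum revenue is $76.
Now minimize piece count subject to staying optimal: for each k, pieces[k] = 1 + min over i with p[i]+r[k−i]=r[k] of pieces[k−i].
pieces[8] = 4
pieces[9] = 3
pieces[10] = 1
pieces[11] = 4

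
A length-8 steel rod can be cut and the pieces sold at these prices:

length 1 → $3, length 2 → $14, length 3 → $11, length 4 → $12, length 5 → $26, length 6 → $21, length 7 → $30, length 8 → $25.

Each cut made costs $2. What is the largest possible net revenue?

50

Consider every possible first cut. net[k] is the best of p[i]+net[k−i] over all sellable i≤k, charging 2 whenever i<k.
net[1] = 3
net[2] = max(3+3-2, 14+0) = 14
net[3] = max(3+14-2, 14+3-2, 11+0) = 15
net[4] = max(3+15-2, 14+14-2, 11+3-2, 12+0) = 26
net[5] = max(3+26-2, 14+15-2, 11+14-2, 12+3-2, 26+0) = 27
net[6] = max(3+27-2, 14+26-2, 11+15-2, 12+14-2, 26+3-2, 21+0) = 38
net[7] = max(3+38-2, 14+27-2, 11+26-2, …, 21+3-2, 30+0) = 39
net[8] = max(3+39-2, 14+38-2, 11+27-2, …, 30+3-2, 25+0) = 50
One optimal plan: pieces 2 + 2 + 2 + 2 (3 cuts) → $56 − $6 = $50.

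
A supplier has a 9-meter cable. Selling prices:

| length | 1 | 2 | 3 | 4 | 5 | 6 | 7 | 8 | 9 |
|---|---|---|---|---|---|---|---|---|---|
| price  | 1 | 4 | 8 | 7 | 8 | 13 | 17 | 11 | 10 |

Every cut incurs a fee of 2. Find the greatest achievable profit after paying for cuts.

Let v[k] be the best obtainable value from length k. For each k, try every first piece i and keep the best of price[i] + v[k−i] minus the 2 cut fee when i<k.
v[1] = 1
v[2] = 4
v[3] = 8
v[4] = 7  (first piece 1, then v[3]=8)
v[5] = 10  (first piece 2, then v[3]=8)
v[6] = 14  (first piece 3, then v[3]=8)
v[7] = 17
v[8] = 16  (first piece 1, then v[7]=17)
v[9] = 20  (first piece 3, then v[6]=14)
One optimal plan: pieces 3 + 3 + 3 (2 cuts) → 24 − 4 = 20.

20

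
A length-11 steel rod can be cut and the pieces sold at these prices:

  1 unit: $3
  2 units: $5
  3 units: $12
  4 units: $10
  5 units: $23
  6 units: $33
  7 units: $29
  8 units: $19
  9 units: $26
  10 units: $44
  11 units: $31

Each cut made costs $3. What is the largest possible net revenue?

Consider every possible first cut. r[k] is the best of p[i]+r[k−i] over all sellable i≤k, charging 3 whenever i<k.
r[1] = 3
r[2] = max(3+3-3, 5+0) = 5
r[3] = max(3+5-3, 5+3-3, 12+0) = 12
r[4] = max(3+12-3, 5+5-3, 12+3-3, 10+0) = 12
r[5] = max(3+12-3, 5+12-3, 12+5-3, 10+3-3, 23+0) = 23
r[6] = max(3+23-3, 5+12-3, 12+12-3, 10+5-3, 23+3-3, 33+0) = 33
r[7] = max(3+33-3, 5+23-3, 12+12-3, …, 33+3-3, 29+0) = 33
r[8] = max(3+33-3, 5+33-3, 12+23-3, …, 29+3-3, 19+0) = 35
r[9] = max(3+35-3, 5+33-3, 12+33-3, …, 19+3-3, 26+0) = 42
r[10] = max(3+42-3, 5+35-3, 12+33-3, …, 26+3-3, 44+0) = 44
r[11] = max(3+44-3, 5+42-3, 12+35-3, …, 44+3-3, 31+0) = 53
One optimal plan: pieces 6 + 5 (1 cut) → $56 − $3 = $53.

53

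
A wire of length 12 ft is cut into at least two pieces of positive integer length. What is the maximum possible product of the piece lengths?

81

Fill g[k] for k=2..12: at each k try every first piece i and multiply by the better of (k−i) uncut or g[k−i].
g[2] = 1*max(1,0) = 1*1 = 1
g[3] = 1*max(2,1) = 1*2 = 2
g[4] = 2*max(2,1) = 2*2 = 4
g[5] = 2*max(3,2) = 2*3 = 6
g[6] = 3*max(3,2) = 3*3 = 9
g[7] = 2*max(5,6) = 2*6 = 12
g[8] = 2*max(6,9) = 2*9 = 18
g[9] = 3*max(6,9) = 3*9 = 27
g[10] = 2*max(8,18) = 2*18 = 36
g[11] = 2*max(9,27) = 2*27 = 54
g[12] = 3*max(9,27) = 3*27 = 81
One optimal split: 3 + 3 + 3 + 3; product 3*3*3*3 = 81.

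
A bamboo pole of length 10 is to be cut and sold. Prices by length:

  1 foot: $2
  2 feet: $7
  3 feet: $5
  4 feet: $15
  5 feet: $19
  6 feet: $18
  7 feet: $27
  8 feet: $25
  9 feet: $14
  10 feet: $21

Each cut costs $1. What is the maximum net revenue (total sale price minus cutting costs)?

Build net[k] bottom-up: net[k] = max over allowed piece i of (p[i] + net[k−i]) − 1 per cut.
net[1] = 2
net[2] = 7
net[3] = 8  (first piece 1, then net[2]=7)
net[4] = 15
net[5] = 19
net[6] = 21  (first piece 2, then net[4]=15)
net[7] = 27
net[8] = 29  (first piece 4, then net[4]=15)
net[9] = 33  (first piece 2, then net[7]=27)
net[10] = 37  (first piece 5, then net[5]=19)
One optimal plan: pieces 5 + 5 (1 cut) → $38 − $1 = $37.

37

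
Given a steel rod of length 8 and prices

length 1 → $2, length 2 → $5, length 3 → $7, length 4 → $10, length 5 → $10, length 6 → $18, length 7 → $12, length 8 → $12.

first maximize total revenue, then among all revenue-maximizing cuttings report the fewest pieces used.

2

Build r[k] bottom-up: r[k] = max over allowed piece i of (p[i] + r[k−i]).
r[1] = 2
r[2] = 5
r[3] = 7  (first piece 1, then r[2]=5)
r[4] = 10  (first piece 2, then r[2]=5)
r[5] = 12  (first piece 1, then r[4]=10)
r[6] = 18
r[7] = 20  (first piece 1, then r[6]=18)
r[8] = 23  (first piece 2, then r[6]=18)
Maximum revenue is $23.
Now minimize piece count subject to staying optimal: for each k, pieces[k] = 1 + min over i with p[i]+r[k−i]=r[k] of pieces[k−i].
pieces[5] = 2
pieces[6] = 1
pieces[7] = 2
pieces[8] = 2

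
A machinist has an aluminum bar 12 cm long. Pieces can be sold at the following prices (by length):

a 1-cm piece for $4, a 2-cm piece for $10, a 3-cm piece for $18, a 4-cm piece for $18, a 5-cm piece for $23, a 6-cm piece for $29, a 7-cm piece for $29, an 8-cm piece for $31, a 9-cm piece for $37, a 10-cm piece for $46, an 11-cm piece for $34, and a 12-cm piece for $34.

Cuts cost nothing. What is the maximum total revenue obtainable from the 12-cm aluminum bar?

Let v[k] be the best obtainable value from length k. For each k, try every first piece i and keep the best of price[i] + v[k−i].
v[1] = 4
v[2] = 10
v[3] = 18
v[4] = 22  (first piece 1, then v[3]=18)
v[5] = 28  (first piece 2, then v[3]=18)
v[6] = 36  (first piece 3, then v[3]=18)
v[7] = 40  (first piece 1, then v[6]=36)
v[8] = 46  (first piece 2, then v[6]=36)
v[9] = 54  (first piece 3, then v[6]=36)
v[10] = 58  (first piece 1, then v[9]=54)
v[11] = 64  (first piece 2, then v[9]=54)
v[12] = 72  (first piece 3, then v[9]=54)
One optimal cutting: 3 + 3 + 3 + 3 → $18 + $18 + $18 + $18 = $72.

72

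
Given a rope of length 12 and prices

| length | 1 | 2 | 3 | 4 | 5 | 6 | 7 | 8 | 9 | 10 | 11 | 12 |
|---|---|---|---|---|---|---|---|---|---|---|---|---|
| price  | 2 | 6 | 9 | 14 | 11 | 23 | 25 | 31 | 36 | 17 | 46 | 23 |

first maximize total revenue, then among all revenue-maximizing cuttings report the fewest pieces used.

Consider every possible first cut. r[k] is the best of p[i]+r[k−i] over all sellable i≤k.
r[1] = 2
r[2] = 6
r[3] = 9
r[4] = 14
r[5] = 16  (first piece 1, then r[4]=14)
r[6] = 23
r[7] = 25  (first piece 1, then r[6]=23)
r[8] = 31
r[9] = 36
r[10] = 38  (first piece 1, then r[9]=36)
r[11] = 46
r[12] = 48  (first piece 1, then r[11]=46)
Maximum revenue is $48.
Now minimize piece count subject to staying optimal: for each k, pieces[k] = 1 + min over i with p[i]+r[k−i]=r[k] of pieces[k−i].
pieces[9] = 1
pieces[10] = 2
pieces[11] = 1
pieces[12] = 2

2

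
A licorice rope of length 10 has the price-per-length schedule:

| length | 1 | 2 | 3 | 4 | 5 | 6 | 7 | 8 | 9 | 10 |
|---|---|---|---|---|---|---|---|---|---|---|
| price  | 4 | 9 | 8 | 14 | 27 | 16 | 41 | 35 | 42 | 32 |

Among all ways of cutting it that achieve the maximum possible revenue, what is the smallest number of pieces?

2

Build r[k] bottom-up: r[k] = max over allowed piece i of (p[i] + r[k−i]).
r[1] = 4
r[2] = 9
r[3] = 13  (first piece 1, then r[2]=9)
r[4] = 18  (first piece 2, then r[2]=9)
r[5] = 27
r[6] = 31  (first piece 1, then r[5]=27)
r[7] = 41
r[8] = 45  (first piece 1, then r[7]=41)
r[9] = 50  (first piece 2, then r[7]=41)
r[10] = 54  (first piece 1, then r[9]=50)
Maximum revenue is ¢54.
Now minimize piece count subject to staying optimal: for each k, pieces[k] = 1 + min over i with p[i]+r[k−i]=r[k] of pieces[k−i].
pieces[7] = 1
pieces[8] = 2
pieces[9] = 2
pieces[10] = 2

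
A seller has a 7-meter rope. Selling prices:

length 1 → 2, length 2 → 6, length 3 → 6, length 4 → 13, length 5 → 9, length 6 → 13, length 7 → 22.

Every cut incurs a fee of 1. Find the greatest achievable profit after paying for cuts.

Build net[k] bottom-up: net[k] = max over allowed piece i of (p[i] + net[k−i]) − 1 per cut.
net[1] = 2
net[2] = 6
net[3] = 7  (first piece 1, then net[2]=6)
net[4] = 13
net[5] = 14  (first piece 1, then net[4]=13)
net[6] = 18  (first piece 2, then net[4]=13)
net[7] = 22
Best is to make no cuts and sell whole for 22.

22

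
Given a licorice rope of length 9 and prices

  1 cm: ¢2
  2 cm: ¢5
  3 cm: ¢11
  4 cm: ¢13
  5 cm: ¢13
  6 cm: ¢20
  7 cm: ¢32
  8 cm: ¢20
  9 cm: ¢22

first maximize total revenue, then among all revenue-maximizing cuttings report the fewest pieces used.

Build r[k] bottom-up: r[k] = max over allowed piece i of (p[i] + r[k−i]).
r[1] = 2
r[2] = 5
r[3] = 11
r[4] = 13  (first piece 1, then r[3]=11)
r[5] = 16  (first piece 2, then r[3]=11)
r[6] = 22  (first piece 3, then r[3]=11)
r[7] = 32
r[8] = 34  (first piece 1, then r[7]=32)
r[9] = 37  (first piece 2, then r[7]=32)
Maximum revenue is ¢37.
Now minimize piece count subject to staying optimal: for each k, pieces[k] = 1 + min over i with p[i]+r[k−i]=r[k] of pieces[k−i].
pieces[6] = 2
pieces[7] = 1
pieces[8] = 2
pieces[9] = 2

2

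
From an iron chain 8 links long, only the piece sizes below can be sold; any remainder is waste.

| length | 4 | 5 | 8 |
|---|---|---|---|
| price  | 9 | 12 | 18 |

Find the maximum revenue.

18

Build f[k] bottom-up: f[k] = max over allowed piece i of (p[i] + f[k−i]).
f[1] = 0
f[2] = 0
f[3] = 0
f[4] = 9
f[5] = 12
f[6] = 12
f[7] = 12
f[8] = 18  (first piece 4, then f[4]=9)
One optimal cutting: 4 + 4 → $18.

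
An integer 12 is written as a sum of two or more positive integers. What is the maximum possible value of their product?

Let f[k] be the best product for length k (with at least one cut). For each first piece i, the rest contributes max(k−i, f[k−i]).
f[2] = 1*max(1,0) = 1*1 = 1
f[3] = max(1*2, 2*1) = 2
f[4] = max(1*3, 2*2, 3*1) = 4
f[5] = max(1*4, 2*3, 3*2, 4*1) = 6
f[6] = max(1*6, 2*4, 3*3, 4*2, 5*1) = 9
f[7] = max(1*9, 2*6, 3*4, 4*3, 5*2, 6*1) = 12
f[8] = max(1*12, 2*9, 3*6, …, 6*2, 7*1) = 18
f[9] = max(1*18, 2*12, 3*9, …, 7*2, 8*1) = 27
f[10] = max(1*27, 2*18, 3*12, …, 8*2, 9*1) = 36
f[11] = max(1*36, 2*27, 3*18, …, 9*2, 10*1) = 54
f[12] = max(1*54, 2*36, 3*27, …, 10*2, 11*1) = 81
One optimal split: 3 + 3 + 3 + 3; product 3*3*3*3 = 81.

81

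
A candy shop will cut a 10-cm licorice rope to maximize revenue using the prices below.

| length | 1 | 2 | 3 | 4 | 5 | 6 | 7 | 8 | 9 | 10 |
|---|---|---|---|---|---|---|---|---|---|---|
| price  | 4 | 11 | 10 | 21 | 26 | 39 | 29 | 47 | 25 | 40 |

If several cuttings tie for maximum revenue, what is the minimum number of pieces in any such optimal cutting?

3

Consider every possible first cut. r[k] is the best of p[i]+r[k−i] over all sellable i≤k.
r[1] = 4
r[2] = max(4+4, 11+0) = 11
r[3] = max(4+11, 11+4, 10+0) = 15
r[4] = max(4+15, 11+11, 10+4, 21+0) = 22
r[5] = max(4+22, 11+15, 10+11, 21+4, 26+0) = 26
r[6] = max(4+26, 11+22, 10+15, 21+11, 26+4, 39+0) = 39
r[7] = max(4+39, 11+26, 10+22, …, 39+4, 29+0) = 43
r[8] = max(4+43, 11+39, 10+26, …, 29+4, 47+0) = 50
r[9] = max(4+50, 11+43, 10+39, …, 47+4, 25+0) = 54
r[10] = max(4+54, 11+50, 10+43, …, 25+4, 40+0) = 61
Maximum revenue is ¢61.
Now minimize piece count subject to staying optimal: for each k, pieces[k] = 1 + min over i with p[i]+r[k−i]=r[k] of pieces[k−i].
pieces[7] = 2
pieces[8] = 2
pieces[9] = 3
pieces[10] = 3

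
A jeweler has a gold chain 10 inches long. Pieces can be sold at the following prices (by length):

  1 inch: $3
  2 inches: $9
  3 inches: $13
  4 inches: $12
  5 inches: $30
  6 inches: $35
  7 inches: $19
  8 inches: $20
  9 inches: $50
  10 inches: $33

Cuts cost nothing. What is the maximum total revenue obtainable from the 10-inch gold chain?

Consider every possible first cut. best[k] is the best of p[i]+best[k−i] over all sellable i≤k.
best[1] = 3
best[2] = max(3+3, 9+0) = 9
best[3] = max(3+9, 9+3, 13+0) = 13
best[4] = max(3+13, 9+9, 13+3, 12+0) = 18
best[5] = max(3+18, 9+13, 13+9, 12+3, 30+0) = 30
best[6] = max(3+30, 9+18, 13+13, 12+9, 30+3, 35+0) = 35
best[7] = max(3+35, 9+30, 13+18, …, 35+3, 19+0) = 39
best[8] = max(3+39, 9+35, 13+30, …, 19+3, 20+0) = 44
best[9] = max(3+44, 9+39, 13+35, …, 20+3, 50+0) = 50
best[10] = max(3+50, 9+44, 13+39, …, 50+3, 33+0) = 60
One optimal cutting: 5 + 5 → $30 + $30 = $60.

60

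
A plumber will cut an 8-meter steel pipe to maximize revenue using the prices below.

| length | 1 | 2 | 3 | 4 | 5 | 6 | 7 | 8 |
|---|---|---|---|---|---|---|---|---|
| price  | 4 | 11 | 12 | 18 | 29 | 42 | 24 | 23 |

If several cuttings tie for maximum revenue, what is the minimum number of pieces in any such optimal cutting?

2

Build r[k] bottom-up: r[k] = max over allowed piece i of (p[i] + r[k−i]).
r[1] = 4
r[2] = max(4+4, 11+0) = 11
r[3] = max(4+11, 11+4, 12+0) = 15
r[4] = max(4+15, 11+11, 12+4, 18+0) = 22
r[5] = max(4+22, 11+15, 12+11, 18+4, 29+0) = 29
r[6] = max(4+29, 11+22, 12+15, 18+11, 29+4, 42+0) = 42
r[7] = max(4+42, 11+29, 12+22, …, 42+4, 24+0) = 46
r[8] = max(4+46, 11+42, 12+29, …, 24+4, 23+0) = 53
Maximum revenue is $53.
Now minimize piece count subject to staying optimal: for each k, pieces[k] = 1 + min over i with p[i]+r[k−i]=r[k] of pieces[k−i].
pieces[5] = 1
pieces[6] = 1
pieces[7] = 2
pieces[8] = 2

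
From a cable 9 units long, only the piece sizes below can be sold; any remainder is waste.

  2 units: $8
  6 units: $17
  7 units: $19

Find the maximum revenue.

32

Let f[k] be the best obtainable value from length k. For each k, try every first piece i and keep the best of price[i] + f[k−i].
f[1] = 0
f[2] = 8
f[3] = 8
f[4] = 16  (first piece 2, then f[2]=8)
f[5] = 16
f[6] = 24  (first piece 2, then f[4]=16)
f[7] = 24
f[8] = 32  (first piece 2, then f[6]=24)
f[9] = 32
One optimal cutting: pieces 2 + 2 + 2 + 2 with 1 unit of scrap → $32.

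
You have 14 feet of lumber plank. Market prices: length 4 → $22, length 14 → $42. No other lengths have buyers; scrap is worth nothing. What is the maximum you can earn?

Consider every possible first cut. f[k] is the best of p[i]+f[k−i] over all sellable i≤k.
f[1] = 0
f[2] = 0
f[3] = 0
f[4] = 22
f[5] = 22
f[6] = 22
f[7] = 22
f[8] = 44  (first piece 4, then f[4]=22)
f[9] = 44
f[10] = 44
f[11] = 44
f[12] = 66  (first piece 4, then f[8]=44)
f[13] = 66
f[14] = 66
One optimal cutting: pieces 4 + 4 + 4 with 2 feet of scrap → $66.

66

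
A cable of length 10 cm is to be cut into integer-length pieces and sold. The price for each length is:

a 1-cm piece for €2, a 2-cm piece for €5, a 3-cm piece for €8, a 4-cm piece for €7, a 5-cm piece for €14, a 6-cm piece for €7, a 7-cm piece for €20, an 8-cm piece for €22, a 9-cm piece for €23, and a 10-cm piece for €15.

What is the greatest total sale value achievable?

Let R[k] be the best obtainable value from length k. For each k, try every first piece i and keep the best of price[i] + R[k−i].
R[1] = 2
R[2] = max(2+2, 5+0) = 5
R[3] = max(2+5, 5+2, 8+0) = 8
R[4] = max(2+8, 5+5, 8+2, 7+0) = 10
R[5] = max(2+10, 5+8, 8+5, 7+2, 14+0) = 14
R[6] = max(2+14, 5+10, 8+8, 7+5, 14+2, 7+0) = 16
R[7] = max(2+16, 5+14, 8+10, …, 7+2, 20+0) = 20
R[8] = max(2+20, 5+16, 8+14, …, 20+2, 22+0) = 22
R[9] = max(2+22, 5+20, 8+16, …, 22+2, 23+0) = 25
R[10] = max(2+25, 5+22, 8+20, …, 23+2, 15+0) = 28
One optimal cutting: 7 + 3 → €20 + €8 = €28.

28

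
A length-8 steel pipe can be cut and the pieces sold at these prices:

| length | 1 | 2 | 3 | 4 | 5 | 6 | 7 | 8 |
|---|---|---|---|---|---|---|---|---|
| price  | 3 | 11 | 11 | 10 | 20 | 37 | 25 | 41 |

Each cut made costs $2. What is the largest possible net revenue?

Let r[k] be the best obtainable value from length k. For each k, try every first piece i and keep the best of price[i] + r[k−i] minus the 2 cut fee when i<k.
r[1] = 3
r[2] = max(3+3-2, 11+0) = 11
r[3] = max(3+11-2, 11+3-2, 11+0) = 12
r[4] = max(3+12-2, 11+11-2, 11+3-2, 10+0) = 20
r[5] = max(3+20-2, 11+12-2, 11+11-2, 10+3-2, 20+0) = 21
r[6] = max(3+21-2, 11+20-2, 11+12-2, 10+11-2, 20+3-2, 37+0) = 37
r[7] = max(3+37-2, 11+21-2, 11+20-2, …, 37+3-2, 25+0) = 38
r[8] = max(3+38-2, 11+37-2, 11+21-2, …, 25+3-2, 41+0) = 46
One optimal plan: pieces 6 + 2 (1 cut) → $48 − $2 = $46.

46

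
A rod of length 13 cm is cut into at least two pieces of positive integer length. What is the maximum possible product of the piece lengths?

Let f[k] be the best product for length k (with at least one cut). For each first piece i, the rest contributes max(k−i, f[k−i]).
f[2] = 1×max(1,0) = 1×1 = 1
f[3] = 1×max(2,1) = 1×2 = 2
f[4] = 2×max(2,1) = 2×2 = 4
f[5] = 2×max(3,2) = 2×3 = 6
f[6] = 3×max(3,2) = 3×3 = 9
f[7] = 2×max(5,6) = 2×6 = 12
f[8] = 2×max(6,9) = 2×9 = 18
f[9] = 3×max(6,9) = 3×9 = 27
f[10] = 2×max(8,18) = 2×18 = 36
f[11] = 2×max(9,27) = 2×27 = 54
f[12] = 3×max(9,27) = 3×27 = 81
f[13] = 2×max(11,54) = 2×54 = 108
One optimal split: 3 + 3 + 3 + 2 + 2; product 3×3×3×2×2 = 108.

108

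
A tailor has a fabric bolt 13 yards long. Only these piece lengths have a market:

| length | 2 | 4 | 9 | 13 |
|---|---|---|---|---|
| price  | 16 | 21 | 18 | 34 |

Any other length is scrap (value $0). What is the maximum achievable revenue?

Build r[k] bottom-up: r[k] = max over allowed piece i of (p[i] + r[k−i]).
r[1] = 0
r[2] = 16
r[3] = 16
r[4] = 32  (first piece 2, then r[2]=16)
r[5] = 32
r[6] = 48  (first piece 2, then r[4]=32)
r[7] = 48
r[8] = 64  (first piece 2, then r[6]=48)
r[9] = 64
r[10] = 80  (first piece 2, then r[8]=64)
r[11] = 80
r[12] = 96  (first piece 2, then r[10]=80)
r[13] = 96
One optimal cutting: pieces 2 + 2 + 2 + 2 + 2 + 2 with 1 yard of scrap → $96.

96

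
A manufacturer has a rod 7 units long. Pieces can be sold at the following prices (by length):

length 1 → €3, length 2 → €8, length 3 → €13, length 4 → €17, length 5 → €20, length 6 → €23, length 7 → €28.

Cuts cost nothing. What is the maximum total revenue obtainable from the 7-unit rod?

Let R[k] be the best obtainable value from length k. For each k, try every first piece i and keep the best of price[i] + R[k−i].
R[1] = 3
R[2] = 8
R[3] = 13
R[4] = 17
R[5] = 21  (first piece 2, then R[3]=13)
R[6] = 26  (first piece 3, then R[3]=13)
R[7] = 30  (first piece 3, then R[4]=17)
One optimal cutting: 4 + 3 → €17 + €13 = €30.

30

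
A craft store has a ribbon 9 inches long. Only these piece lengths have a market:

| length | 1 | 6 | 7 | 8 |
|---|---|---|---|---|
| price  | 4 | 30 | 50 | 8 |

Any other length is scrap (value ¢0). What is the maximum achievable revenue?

58

Consider every possible first cut. best[k] is the best of p[i]+best[k−i] over all sellable i≤k.
best[1] = 4
best[2] = 8  (first piece 1, then best[1]=4)
best[3] = 12  (first piece 1, then best[2]=8)
best[4] = 16  (first piece 1, then best[3]=12)
best[5] = 20  (first piece 1, then best[4]=16)
best[6] = 30
best[7] = 50
best[8] = 54  (first piece 1, then best[7]=50)
best[9] = 58  (first piece 1, then best[8]=54)
One optimal cutting: 7 + 1 + 1 → ¢58.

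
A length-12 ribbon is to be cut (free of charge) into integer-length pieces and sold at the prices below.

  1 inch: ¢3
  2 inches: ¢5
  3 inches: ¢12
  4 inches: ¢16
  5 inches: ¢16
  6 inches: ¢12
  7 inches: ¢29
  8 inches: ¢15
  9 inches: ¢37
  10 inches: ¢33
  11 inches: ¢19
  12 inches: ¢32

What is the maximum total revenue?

Consider every possible first cut. best[k] is the best of p[i]+best[k−i] over all sellable i≤k.
best[1] = 3
best[2] = max(3+3, 5+0) = 6
best[3] = max(3+6, 5+3, 12+0) = 12
best[4] = max(3+12, 5+6, 12+3, 16+0) = 16
best[5] = max(3+16, 5+12, 12+6, 16+3, 16+0) = 19
best[6] = max(3+19, 5+16, 12+12, 16+6, 16+3, 12+0) = 24
best[7] = max(3+24, 5+19, 12+16, …, 12+3, 29+0) = 29
best[8] = max(3+29, 5+24, 12+19, …, 29+3, 15+0) = 32
best[9] = max(3+32, 5+29, 12+24, …, 15+3, 37+0) = 37
best[10] = max(3+37, 5+32, 12+29, …, 37+3, 33+0) = 41
best[11] = max(3+41, 5+37, 12+32, …, 33+3, 19+0) = 45
best[12] = max(3+45, 5+41, 12+37, …, 19+3, 32+0) = 49
One optimal cutting: 9 + 3 → ¢37 + ¢12 = ¢49.

49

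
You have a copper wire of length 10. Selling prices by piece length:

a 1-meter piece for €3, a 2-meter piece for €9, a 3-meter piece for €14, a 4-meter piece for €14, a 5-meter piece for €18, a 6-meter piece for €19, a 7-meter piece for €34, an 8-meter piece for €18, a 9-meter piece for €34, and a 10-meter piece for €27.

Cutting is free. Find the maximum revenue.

48

Let r[k] be the best obtainable value from length k. For each k, try every first piece i and keep the best of price[i] + r[k−i].
r[1] = 3
r[2] = 9
r[3] = 14
r[4] = 18  (first piece 2, then r[2]=9)
r[5] = 23  (first piece 2, then r[3]=14)
r[6] = 28  (first piece 3, then r[3]=14)
r[7] = 34
r[8] = 37  (first piece 1, then r[7]=34)
r[9] = 43  (first piece 2, then r[7]=34)
r[10] = 48  (first piece 3, then r[7]=34)
One optimal cutting: 7 + 3 → €34 + €14 = €48.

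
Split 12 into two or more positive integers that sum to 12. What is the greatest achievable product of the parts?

Define m[k] = max over 1≤i<k of i · max(k−i, m[k−i]); the inner max lets the remainder stay uncut if that's better.
Small cases: m[2]=1, m[3]=2, m[4]=4, m[5]=6, m[6]=9.
m[7] = 2·max(5,6) = 2·6 = 12
m[8] = 2·max(6,9) = 2·9 = 18
m[9] = 3·max(6,9) = 3·9 = 27
m[10] = 2·max(8,18) = 2·18 = 36
m[11] = 2·max(9,27) = 2·27 = 54
m[12] = 3·max(9,27) = 3·27 = 81
One optimal split: 3 + 3 + 3 + 3; product 3·3·3·3 = 81.

81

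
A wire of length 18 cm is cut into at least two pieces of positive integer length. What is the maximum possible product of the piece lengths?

729

Define g[k] = max over 1≤i<k of i · max(k−i, g[k−i]); the inner max lets the remainder stay uncut if that's better.
g[2] = 1×max(1,0) = 1×1 = 1
g[3] = 1×max(2,1) = 1×2 = 2
g[4] = 2×max(2,1) = 2×2 = 4
g[5] = 2×max(3,2) = 2×3 = 6
g[6] = 3×max(3,2) = 3×3 = 9
g[7] = 2×max(5,6) = 2×6 = 12
g[8] = 2×max(6,9) = 2×9 = 18
g[9] = 3×max(6,9) = 3×9 = 27
g[10] = 2×max(8,18) = 2×18 = 36
g[11] = 2×max(9,27) = 2×27 = 54
g[12] = 3×max(9,27) = 3×27 = 81
g[13] = 2×max(11,54) = 2×54 = 108
g[14] = 2×max(12,81) = 2×81 = 162
g[15] = 3×max(12,81) = 3×81 = 243
g[16] = 2×max(14,162) = 2×162 = 324
g[17] = 2×max(15,243) = 2×243 = 486
g[18] = 3×max(15,243) = 3×243 = 729
One optimal split: 3 + 3 + 3 + 3 + 3 + 3; product 3×3×3×3×3×3 = 729.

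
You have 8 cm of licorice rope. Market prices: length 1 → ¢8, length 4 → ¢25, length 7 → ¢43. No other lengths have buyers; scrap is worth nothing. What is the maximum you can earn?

64

Build best[k] bottom-up: best[k] = max over allowed piece i of (p[i] + best[k−i]).
best[1] = 8
best[2] = 16  (first piece 1, then best[1]=8)
best[3] = 24  (first piece 1, then best[2]=16)
best[4] = 32  (first piece 1, then best[3]=24)
best[5] = 40  (first piece 1, then best[4]=32)
best[6] = 48  (first piece 1, then best[5]=40)
best[7] = 56  (first piece 1, then best[6]=48)
best[8] = 64  (first piece 1, then best[7]=56)
One optimal cutting: 1 + 1 + 1 + 1 + 1 + 1 + 1 + 1 → ¢64.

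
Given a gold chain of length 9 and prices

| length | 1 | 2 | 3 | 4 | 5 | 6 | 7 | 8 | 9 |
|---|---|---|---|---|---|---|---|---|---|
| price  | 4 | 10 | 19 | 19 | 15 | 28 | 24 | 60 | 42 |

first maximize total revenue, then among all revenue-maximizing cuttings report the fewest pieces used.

Build r[k] bottom-up: r[k] = max over allowed piece i of (p[i] + r[k−i]).
r[1] = 4
r[2] = max(4+4, 10+0) = 10
r[3] = max(4+10, 10+4, 19+0) = 19
r[4] = max(4+19, 10+10, 19+4, 19+0) = 23
r[5] = max(4+23, 10+19, 19+10, 19+4, 15+0) = 29
r[6] = max(4+29, 10+23, 19+19, 19+10, 15+4, 28+0) = 38
r[7] = max(4+38, 10+29, 19+23, …, 28+4, 24+0) = 42
r[8] = max(4+42, 10+38, 19+29, …, 24+4, 60+0) = 60
r[9] = max(4+60, 10+42, 19+38, …, 60+4, 42+0) = 64
Maximum revenue is $64.
Now minimize piece count subject to staying optimal: for each k, pieces[k] = 1 + min over i with p[i]+r[k−i]=r[k] of pieces[k−i].
pieces[6] = 2
pieces[7] = 3
pieces[8] = 1
pieces[9] = 2

2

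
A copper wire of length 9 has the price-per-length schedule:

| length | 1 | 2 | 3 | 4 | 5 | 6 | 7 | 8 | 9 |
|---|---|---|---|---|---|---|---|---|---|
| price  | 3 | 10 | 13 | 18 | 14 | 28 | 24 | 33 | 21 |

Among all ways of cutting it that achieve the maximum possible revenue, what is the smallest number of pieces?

4

Consider every possible first cut. r[k] is the best of p[i]+r[k−i] over all sellable i≤k.
r[1] = 3
r[2] = max(3+3, 10+0) = 10
r[3] = max(3+10, 10+3, 13+0) = 13
r[4] = max(3+13, 10+10, 13+3, 18+0) = 20
r[5] = max(3+20, 10+13, 13+10, 18+3, 14+0) = 23
r[6] = max(3+23, 10+20, 13+13, 18+10, 14+3, 28+0) = 30
r[7] = max(3+30, 10+23, 13+20, …, 28+3, 24+0) = 33
r[8] = max(3+33, 10+30, 13+23, …, 24+3, 33+0) = 40
r[9] = max(3+40, 10+33, 13+30, …, 33+3, 21+0) = 43
Maximum revenue is €43.
Now minimize piece count subject to staying optimal: for each k, pieces[k] = 1 + min over i with p[i]+r[k−i]=r[k] of pieces[k−i].
pieces[6] = 3
pieces[7] = 3
pieces[8] = 4
pieces[9] = 4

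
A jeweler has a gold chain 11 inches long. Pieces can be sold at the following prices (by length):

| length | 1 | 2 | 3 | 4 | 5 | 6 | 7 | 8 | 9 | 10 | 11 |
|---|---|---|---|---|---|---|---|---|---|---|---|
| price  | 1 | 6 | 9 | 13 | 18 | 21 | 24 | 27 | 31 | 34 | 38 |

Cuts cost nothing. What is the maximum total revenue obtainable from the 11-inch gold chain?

Consider every possible first cut. v[k] is the best of p[i]+v[k−i] over all sellable i≤k.
v[1] = 1
v[2] = max(1+1, 6+0) = 6
v[3] = max(1+6, 6+1, 9+0) = 9
v[4] = max(1+9, 6+6, 9+1, 13+0) = 13
v[5] = max(1+13, 6+9, 9+6, 13+1, 18+0) = 18
v[6] = max(1+18, 6+13, 9+9, 13+6, 18+1, 21+0) = 21
v[7] = max(1+21, 6+18, 9+13, …, 21+1, 24+0) = 24
v[8] = max(1+24, 6+21, 9+18, …, 24+1, 27+0) = 27
v[9] = max(1+27, 6+24, 9+21, …, 27+1, 31+0) = 31
v[10] = max(1+31, 6+27, 9+24, …, 31+1, 34+0) = 36
v[11] = max(1+36, 6+31, 9+27, …, 34+1, 38+0) = 39
One optimal cutting: 6 + 5 → $21 + $18 = $39.

39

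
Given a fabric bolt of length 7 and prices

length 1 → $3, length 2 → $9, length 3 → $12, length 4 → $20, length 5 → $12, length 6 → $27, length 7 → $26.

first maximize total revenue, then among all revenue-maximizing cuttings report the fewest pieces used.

Build r[k] bottom-up: r[k] = max over allowed piece i of (p[i] + r[k−i]).
r[1] = 3
r[2] = 9
r[3] = 12  (first piece 1, then r[2]=9)
r[4] = 20
r[5] = 23  (first piece 1, then r[4]=20)
r[6] = 29  (first piece 2, then r[4]=20)
r[7] = 32  (first piece 1, then r[6]=29)
Maximum revenue is $32.
Now minimize piece count subject to staying optimal: for each k, pieces[k] = 1 + min over i with p[i]+r[k−i]=r[k] of pieces[k−i].
pieces[4] = 1
pieces[5] = 2
pieces[6] = 2
pieces[7] = 2

2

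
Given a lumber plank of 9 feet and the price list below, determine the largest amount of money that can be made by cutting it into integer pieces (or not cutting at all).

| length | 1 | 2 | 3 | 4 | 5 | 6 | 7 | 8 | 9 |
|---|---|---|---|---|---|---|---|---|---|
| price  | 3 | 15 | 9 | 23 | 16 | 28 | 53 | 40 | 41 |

Consider every possible first cut. R[k] is the best of p[i]+R[k−i] over all sellable i≤k.
R[1] = 3
R[2] = 15
R[3] = 18  (first piece 1, then R[2]=15)
R[4] = 30  (first piece 2, then R[2]=15)
R[5] = 33  (first piece 1, then R[4]=30)
R[6] = 45  (first piece 2, then R[4]=30)
R[7] = 53
R[8] = 60  (first piece 2, then R[6]=45)
R[9] = 68  (first piece 2, then R[7]=53)
One optimal cutting: 7 + 2 → $53 + $15 = $68.

68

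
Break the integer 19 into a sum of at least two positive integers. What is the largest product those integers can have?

972

Let g[k] be the best product for length k (with at least one cut). For each first piece i, the rest contributes max(k−i, g[k−i]).
g[2] = 1×max(1,0) = 1×1 = 1
g[3] = max(1×2, 2×1) = 2
g[4] = max(1×3, 2×2, 3×1) = 4
g[5] = max(1×4, 2×3, 3×2, 4×1) = 6
g[6] = max(1×6, 2×4, 3×3, 4×2, 5×1) = 9
g[7] = max(1×9, 2×6, 3×4, 4×3, 5×2, 6×1) = 12
g[8] = max(1×12, 2×9, 3×6, …, 6×2, 7×1) = 18
g[9] = max(1×18, 2×12, 3×9, …, 7×2, 8×1) = 27
g[10] = max(1×27, 2×18, 3×12, …, 8×2, 9×1) = 36
g[11] = max(1×36, 2×27, 3×18, …, 9×2, 10×1) = 54
g[12] = max(1×54, 2×36, 3×27, …, 10×2, 11×1) = 81
g[13] = max(1×81, 2×54, 3×36, …, 11×2, 12×1) = 108
g[14] = max(1×108, 2×81, 3×54, …, 12×2, 13×1) = 162
g[15] = max(1×162, 2×108, 3×81, …, 13×2, 14×1) = 243
g[16] = max(1×243, 2×162, 3×108, …, 14×2, 15×1) = 324
g[17] = max(1×324, 2×243, 3×162, …, 15×2, 16×1) = 486
g[18] = max(1×486, 2×324, 3×243, …, 16×2, 17×1) = 729
g[19] = max(1×729, 2×486, 3×324, …, 17×2, 18×1) = 972
One optimal split: 3 + 3 + 3 + 3 + 3 + 2 + 2; product 3×3×3×3×3×2×2 = 972.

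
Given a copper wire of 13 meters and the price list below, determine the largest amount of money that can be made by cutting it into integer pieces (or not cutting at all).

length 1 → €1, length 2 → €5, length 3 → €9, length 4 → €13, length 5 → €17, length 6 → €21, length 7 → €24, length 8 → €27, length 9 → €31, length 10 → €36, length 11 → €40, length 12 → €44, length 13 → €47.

47

Consider every possible first cut. v[k] is the best of p[i]+v[k−i] over all sellable i≤k.
v[1] = 1
v[2] = max(1+1, 5+0) = 5
v[3] = max(1+5, 5+1, 9+0) = 9
v[4] = max(1+9, 5+5, 9+1, 13+0) = 13
v[5] = max(1+13, 5+9, 9+5, 13+1, 17+0) = 17
v[6] = max(1+17, 5+13, 9+9, 13+5, 17+1, 21+0) = 21
v[7] = max(1+21, 5+17, 9+13, …, 21+1, 24+0) = 24
v[8] = max(1+24, 5+21, 9+17, …, 24+1, 27+0) = 27
v[9] = max(1+27, 5+24, 9+21, …, 27+1, 31+0) = 31
v[10] = max(1+31, 5+27, 9+24, …, 31+1, 36+0) = 36
v[11] = max(1+36, 5+31, 9+27, …, 36+1, 40+0) = 40
v[12] = max(1+40, 5+36, 9+31, …, 40+1, 44+0) = 44
v[13] = max(1+44, 5+40, 9+36, …, 44+1, 47+0) = 47
Best is to sell the whole 13-meter piece uncut for €47.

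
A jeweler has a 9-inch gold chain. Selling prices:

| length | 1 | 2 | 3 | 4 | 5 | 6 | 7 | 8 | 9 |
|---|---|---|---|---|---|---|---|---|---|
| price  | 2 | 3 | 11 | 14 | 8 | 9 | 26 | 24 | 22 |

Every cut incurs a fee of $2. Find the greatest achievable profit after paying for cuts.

29

Consider every possible first cut. v[k] is the best of p[i]+v[k−i] over all sellable i≤k, charging 2 whenever i<k.
v[1] = 2
v[2] = max(2+2-2, 3+0) = 3
v[3] = max(2+3-2, 3+2-2, 11+0) = 11
v[4] = max(2+11-2, 3+3-2, 11+2-2, 14+0) = 14
v[5] = max(2+14-2, 3+11-2, 11+3-2, 14+2-2, 8+0) = 14
v[6] = max(2+14-2, 3+14-2, 11+11-2, 14+3-2, 8+2-2, 9+0) = 20
v[7] = max(2+20-2, 3+14-2, 11+14-2, …, 9+2-2, 26+0) = 26
v[8] = max(2+26-2, 3+20-2, 11+14-2, …, 26+2-2, 24+0) = 26
v[9] = max(2+26-2, 3+26-2, 11+20-2, …, 24+2-2, 22+0) = 29
One optimal plan: pieces 3 + 3 + 3 (2 cuts) → $33 − $4 = $29.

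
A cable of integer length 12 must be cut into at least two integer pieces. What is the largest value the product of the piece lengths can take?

Fill g[k] for k=2..12: at each k try every first piece i and multiply by the better of (k−i) uncut or g[k−i].
g[2] = 1*max(1,0) = 1*1 = 1
g[3] = 1*max(2,1) = 1*2 = 2
g[4] = 2*max(2,1) = 2*2 = 4
g[5] = 2*max(3,2) = 2*3 = 6
g[6] = 3*max(3,2) = 3*3 = 9
g[7] = 2*max(5,6) = 2*6 = 12
g[8] = 2*max(6,9) = 2*9 = 18
g[9] = 3*max(6,9) = 3*9 = 27
g[10] = 2*max(8,18) = 2*18 = 36
g[11] = 2*max(9,27) = 2*27 = 54
g[12] = 3*max(9,27) = 3*27 = 81
One optimal split: 3 + 3 + 3 + 3; product 3*3*3*3 = 81.

81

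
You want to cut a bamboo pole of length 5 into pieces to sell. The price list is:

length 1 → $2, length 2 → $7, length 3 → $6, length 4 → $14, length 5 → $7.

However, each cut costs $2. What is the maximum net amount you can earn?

14

Let net[k] be the best obtainable value from length k. For each k, try every first piece i and keep the best of price[i] + net[k−i] minus the 2 cut fee when i<k.
net[1] = 2
net[2] = 7
net[3] = 7  (first piece 1, then net[2]=7)
net[4] = 14
net[5] = 14  (first piece 1, then net[4]=14)
One optimal plan: pieces 4 + 1 (1 cut) → $16 − $2 = $14.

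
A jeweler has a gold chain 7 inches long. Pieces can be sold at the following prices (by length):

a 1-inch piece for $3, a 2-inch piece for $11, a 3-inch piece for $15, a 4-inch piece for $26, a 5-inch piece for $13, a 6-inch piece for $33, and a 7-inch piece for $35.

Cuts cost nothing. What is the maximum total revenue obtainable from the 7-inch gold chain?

41

Let v[k] be the best obtainable value from length k. For each k, try every first piece i and keep the best of price[i] + v[k−i].
v[1] = 3
v[2] = 11
v[3] = 15
v[4] = 26
v[5] = 29  (first piece 1, then v[4]=26)
v[6] = 37  (first piece 2, then v[4]=26)
v[7] = 41  (first piece 3, then v[4]=26)
One optimal cutting: 4 + 3 → $26 + $15 = $41.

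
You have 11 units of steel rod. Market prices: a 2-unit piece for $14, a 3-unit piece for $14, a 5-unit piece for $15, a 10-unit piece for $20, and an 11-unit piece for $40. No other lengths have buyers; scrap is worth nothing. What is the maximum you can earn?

Let r[k] be the best obtainable value from length k. For each k, try every first piece i and keep the best of price[i] + r[k−i].
r[1] = 0
r[2] = 14
r[3] = max(14+0, 14+0) = 14
r[4] = max(14+14, 14+0) = 28
r[5] = max(14+14, 14+14, 15+0) = 28
r[6] = max(14+28, 14+14, 15+0) = 42
r[7] = max(14+28, 14+28, 15+14) = 42
r[8] = max(14+42, 14+28, 15+14) = 56
r[9] = max(14+42, 14+42, 15+28) = 56
r[10] = max(14+56, 14+42, 15+28, 20+0) = 70
r[11] = max(14+56, 14+56, 15+42, 20+0, 40+0) = 70
One optimal cutting: pieces 2 + 2 + 2 + 2 + 2 with 1 unit of scrap → $70.

70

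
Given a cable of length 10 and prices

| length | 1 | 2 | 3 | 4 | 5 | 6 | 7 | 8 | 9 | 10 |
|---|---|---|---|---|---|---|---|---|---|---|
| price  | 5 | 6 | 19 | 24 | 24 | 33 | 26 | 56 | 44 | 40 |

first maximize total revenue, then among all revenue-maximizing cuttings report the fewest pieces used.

3

Let r[k] be the best obtainable value from length k. For each k, try every first piece i and keep the best of price[i] + r[k−i].
r[1] = 5
r[2] = max(5+5, 6+0) = 10
r[3] = max(5+10, 6+5, 19+0) = 19
r[4] = max(5+19, 6+10, 19+5, 24+0) = 24
r[5] = max(5+24, 6+19, 19+10, 24+5, 24+0) = 29
r[6] = max(5+29, 6+24, 19+19, 24+10, 24+5, 33+0) = 38
r[7] = max(5+38, 6+29, 19+24, …, 33+5, 26+0) = 43
r[8] = max(5+43, 6+38, 19+29, …, 26+5, 56+0) = 56
r[9] = max(5+56, 6+43, 19+38, …, 56+5, 44+0) = 61
r[10] = max(5+61, 6+56, 19+43, …, 44+5, 40+0) = 66
Maximum revenue is 66.
Now minimize piece count subject to staying optimal: for each k, pieces[k] = 1 + min over i with p[i]+r[k−i]=r[k] of pieces[k−i].
pieces[7] = 2
pieces[8] = 1
pieces[9] = 2
pieces[10] = 3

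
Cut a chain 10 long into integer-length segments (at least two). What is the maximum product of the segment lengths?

36

Fill prod[k] for k=2..10: at each k try every first piece i and multiply by the better of (k−i) uncut or prod[k−i].
Small cases: prod[2]=1.
prod[3] = 1*max(2,1) = 1*2 = 2
prod[4] = 2*max(2,1) = 2*2 = 4
prod[5] = 2*max(3,2) = 2*3 = 6
prod[6] = 3*max(3,2) = 3*3 = 9
prod[7] = 2*max(5,6) = 2*6 = 12
prod[8] = 2*max(6,9) = 2*9 = 18
prod[9] = 3*max(6,9) = 3*9 = 27
prod[10] = 2*max(8,18) = 2*18 = 36
One optimal split: 3 + 3 + 2 + 2; product 3*3*2*2 = 36.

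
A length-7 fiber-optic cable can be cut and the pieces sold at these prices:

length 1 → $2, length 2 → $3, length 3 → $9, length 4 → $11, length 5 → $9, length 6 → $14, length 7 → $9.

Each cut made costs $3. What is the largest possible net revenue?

17

Let net[k] be the best obtainable value from length k. For each k, try every first piece i and keep the best of price[i] + net[k−i] minus the 3 cut fee when i<k.
net[1] = 2
net[2] = max(2+2-3, 3+0) = 3
net[3] = max(2+3-3, 3+2-3, 9+0) = 9
net[4] = max(2+9-3, 3+3-3, 9+2-3, 11+0) = 11
net[5] = max(2+11-3, 3+9-3, 9+3-3, 11+2-3, 9+0) = 10
net[6] = max(2+10-3, 3+11-3, 9+9-3, 11+3-3, 9+2-3, 14+0) = 15
net[7] = max(2+15-3, 3+10-3, 9+11-3, …, 14+2-3, 9+0) = 17
One optimal plan: pieces 4 + 3 (1 cut) → $20 − $3 = $17.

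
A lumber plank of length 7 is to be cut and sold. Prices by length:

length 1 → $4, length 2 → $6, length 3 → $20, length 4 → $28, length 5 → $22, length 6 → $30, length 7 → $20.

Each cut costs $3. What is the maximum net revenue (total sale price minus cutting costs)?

45

Consider every possible first cut. r[k] is the best of p[i]+r[k−i] over all sellable i≤k, charging 3 whenever i<k.
r[1] = 4
r[2] = max(4+4-3, 6+0) = 6
r[3] = max(4+6-3, 6+4-3, 20+0) = 20
r[4] = max(4+20-3, 6+6-3, 20+4-3, 28+0) = 28
r[5] = max(4+28-3, 6+20-3, 20+6-3, 28+4-3, 22+0) = 29
r[6] = max(4+29-3, 6+28-3, 20+20-3, 28+6-3, 22+4-3, 30+0) = 37
r[7] = max(4+37-3, 6+29-3, 20+28-3, …, 30+4-3, 20+0) = 45
One optimal plan: pieces 4 + 3 (1 cut) → $48 − $3 = $45.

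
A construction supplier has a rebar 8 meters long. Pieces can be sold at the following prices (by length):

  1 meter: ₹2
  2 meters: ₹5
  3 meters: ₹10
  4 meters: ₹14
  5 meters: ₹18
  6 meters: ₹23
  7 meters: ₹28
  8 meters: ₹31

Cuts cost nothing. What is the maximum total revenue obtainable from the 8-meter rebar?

31

Consider every possible first cut. R[k] is the best of p[i]+R[k−i] over all sellable i≤k.
R[1] = 2
R[2] = max(2+2, 5+0) = 5
R[3] = max(2+5, 5+2, 10+0) = 10
R[4] = max(2+10, 5+5, 10+2, 14+0) = 14
R[5] = max(2+14, 5+10, 10+5, 14+2, 18+0) = 18
R[6] = max(2+18, 5+14, 10+10, 14+5, 18+2, 23+0) = 23
R[7] = max(2+23, 5+18, 10+14, …, 23+2, 28+0) = 28
R[8] = max(2+28, 5+23, 10+18, …, 28+2, 31+0) = 31
Best is to sell the whole 8-meter piece uncut for ₹31.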